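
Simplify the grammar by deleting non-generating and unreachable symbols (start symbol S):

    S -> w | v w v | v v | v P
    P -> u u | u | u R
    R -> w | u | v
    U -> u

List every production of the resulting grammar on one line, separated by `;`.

S -> w | v w v | v v | v P; P -> u u | u | u R; R -> w | u | v

Generating nonterminals: {P, R, S, U}.
Reachable from S after that: {P, R, S}.
Removed useless symbols: {U} and every production mentioning them.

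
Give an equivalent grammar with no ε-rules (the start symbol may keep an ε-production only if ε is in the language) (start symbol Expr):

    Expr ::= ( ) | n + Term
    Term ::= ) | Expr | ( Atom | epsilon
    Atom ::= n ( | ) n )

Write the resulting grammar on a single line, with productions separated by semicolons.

Expr ::= ( ) | n + Term | n +; Term ::= ) | Expr | ( Atom; Atom ::= n ( | ) n )

Nullable set = {Term}.
ε ∉ L(G), so no ε-production is kept.
For each production, add variants omitting each subset of nullable occurrences: Expr → n + Term gives n + Term | n +.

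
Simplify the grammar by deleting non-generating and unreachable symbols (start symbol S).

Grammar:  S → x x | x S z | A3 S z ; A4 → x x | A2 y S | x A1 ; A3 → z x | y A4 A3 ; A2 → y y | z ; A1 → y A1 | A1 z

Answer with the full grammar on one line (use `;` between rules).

S → x x | x S z | A3 S z; A4 → x x | A2 y S; A3 → z x | y A4 A3; A2 → y y | z

Generating nonterminals: {A2, A3, A4, S}.
Reachable from S after that: {A2, A3, A4, S}.
Removed useless symbols: {A1} and every production mentioning them.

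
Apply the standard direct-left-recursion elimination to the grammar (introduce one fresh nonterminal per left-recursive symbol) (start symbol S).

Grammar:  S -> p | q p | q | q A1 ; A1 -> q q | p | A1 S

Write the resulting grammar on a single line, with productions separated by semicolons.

Directly left-recursive nonterminal: A1.
For A1: α = {S}, β = {q q, p}. Rewrite as A1 → β A1' and A1' → α A1' | ε.

S -> p | q p | q | q A1; A1 -> q q A1' | p A1'; A1' -> S A1' | ε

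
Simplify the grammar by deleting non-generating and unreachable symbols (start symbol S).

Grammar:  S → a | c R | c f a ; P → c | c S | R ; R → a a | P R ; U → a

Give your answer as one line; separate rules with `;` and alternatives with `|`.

S → a | c R | c f a; P → c | c S | R; R → a a | P R

Generating nonterminals: {P, R, S, U}.
Reachable from S after that: {P, R, S}.
Removed useless symbols: {U} and every production mentioning them.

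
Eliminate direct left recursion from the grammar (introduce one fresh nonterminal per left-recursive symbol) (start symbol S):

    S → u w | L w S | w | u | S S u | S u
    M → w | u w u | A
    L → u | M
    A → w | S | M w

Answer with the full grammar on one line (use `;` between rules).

S → u w S' | L w S S' | w S' | u S'; M → w | u w u | A; L → u | M; A → w | S | M w; S' → S u S' | u S' | eps

Left recursion appears on S.
For S: α = {S u, u}, β = {u w, L w S, w, u}. Rewrite as S → β S' and S' → α S' | ε.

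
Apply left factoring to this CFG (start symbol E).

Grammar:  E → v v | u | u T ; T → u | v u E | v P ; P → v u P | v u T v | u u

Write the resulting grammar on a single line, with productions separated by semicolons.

E → v v | u E'; T → u | v T'; P → u u | v u P'; E' → eps | T; T' → u E | P; P' → P | T v

E has alternatives sharing prefix 'u': factor to E → u E' with E' → ε | T.
T has alternatives sharing prefix 'v': factor to T → v T' with T' → u E | P.
P has alternatives sharing prefix 'v u': factor to P → v u P' with P' → P | T v.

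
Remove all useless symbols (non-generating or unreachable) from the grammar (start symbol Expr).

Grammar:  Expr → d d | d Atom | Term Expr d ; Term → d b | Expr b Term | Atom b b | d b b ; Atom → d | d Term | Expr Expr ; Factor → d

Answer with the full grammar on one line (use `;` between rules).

Expr → d d | d Atom | Term Expr d; Term → d b | Expr b Term | Atom b b | d b b; Atom → d | d Term | Expr Expr

Generating nonterminals: {Atom, Expr, Factor, Term}.
Reachable from Expr after that: {Atom, Expr, Term}.
Removed useless symbols: {Factor} and every production mentioning them.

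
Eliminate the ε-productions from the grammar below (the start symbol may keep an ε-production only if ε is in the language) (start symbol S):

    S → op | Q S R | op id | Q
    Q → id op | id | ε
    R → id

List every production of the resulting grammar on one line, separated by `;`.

S → op | Q S R | Q R | S R | R | op id | Q | ε; Q → id op | id; R → id

Nullable nonterminals: {Q, S}.
ε ∈ L(G) since S is nullable, so keep S → ε.
For each production, add variants omitting each subset of nullable occurrences: S → Q S R gives Q S R | Q R | S R | R.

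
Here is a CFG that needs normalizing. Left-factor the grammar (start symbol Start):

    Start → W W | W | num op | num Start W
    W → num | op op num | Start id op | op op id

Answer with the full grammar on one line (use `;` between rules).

Start → W Start1 | num Start2; W → num | Start id op | op op W1; Start1 → W | ε; Start2 → op | Start W; W1 → num | id

Start has alternatives sharing prefix 'W': factor to Start → W Start1 with Start1 → W | ε.
Start has alternatives sharing prefix 'num': factor to Start → num Start2 with Start2 → op | Start W.
W has alternatives sharing prefix 'op op': factor to W → op op W1 with W1 → num | id.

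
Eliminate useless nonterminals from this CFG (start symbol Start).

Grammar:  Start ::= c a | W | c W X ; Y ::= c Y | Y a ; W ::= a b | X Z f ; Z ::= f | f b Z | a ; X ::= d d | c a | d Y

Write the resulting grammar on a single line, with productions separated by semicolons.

Start ::= c a | W | c W X; W ::= a b | X Z f; Z ::= f | f b Z | a; X ::= d d | c a

Generating nonterminals: {Start, W, X, Z}.
Reachable from Start after that: {Start, W, X, Z}.
Removed useless symbols: {Y} and every production mentioning them.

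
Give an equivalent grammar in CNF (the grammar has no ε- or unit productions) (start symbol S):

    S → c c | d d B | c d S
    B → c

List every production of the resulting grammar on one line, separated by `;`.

Introduce a nonterminal for each terminal appearing in a rule of length ≥ 2: X1 → c, X2 → d.
Binarize each right-hand side of length ≥ 3 by chaining fresh nonterminals (Y1, Y2, …): affected rules were S → X2 X2 B; S → X1 X2 S.

S → X1 X1 | X2 Y1 | X1 Y2; B → c; X1 → c; X2 → d; Y1 → X2 B; Y2 → X2 S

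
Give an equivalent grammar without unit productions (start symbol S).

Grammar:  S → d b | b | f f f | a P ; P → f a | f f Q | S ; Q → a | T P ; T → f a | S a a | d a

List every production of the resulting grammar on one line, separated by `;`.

Unit pairs: P ⇒* {S}.
For each unit pair (A, B), copy every non-unit production of B to A, then drop all unit productions.

S → d b | b | f f f | a P; P → d b | b | f f f | a P | f a | f f Q; Q → a | T P; T → f a | S a a | d a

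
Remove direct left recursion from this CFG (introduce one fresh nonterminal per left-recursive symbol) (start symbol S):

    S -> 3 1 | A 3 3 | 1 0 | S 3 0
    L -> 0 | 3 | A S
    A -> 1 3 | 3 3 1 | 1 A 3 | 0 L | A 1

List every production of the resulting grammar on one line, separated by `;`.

S -> 3 1 S' | A 3 3 S' | 1 0 S'; L -> 0 | 3 | A S; A -> 1 3 A' | 3 3 1 A' | 1 A 3 A' | 0 L A'; S' -> 3 0 S' | ε; A' -> 1 A' | ε

Directly left-recursive nonterminals: S, A.
For S: α = {3 0}, β = {3 1, A 3 3, 1 0}. Rewrite as S → β S' and S' → α S' | ε.
For A: α = {1}, β = {1 3, 3 3 1, 1 A 3, 0 L}. Rewrite as A → β A' and A' → α A' | ε.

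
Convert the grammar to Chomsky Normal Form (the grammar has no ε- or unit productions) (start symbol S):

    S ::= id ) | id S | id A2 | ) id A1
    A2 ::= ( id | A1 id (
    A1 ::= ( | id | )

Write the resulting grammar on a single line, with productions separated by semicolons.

Introduce a nonterminal for each terminal appearing in a rule of length ≥ 2: X1 → id, X2 → ), X3 → (.
Binarize each right-hand side of length ≥ 3 by chaining fresh nonterminals (Y1, Y2, …): affected rules were S → X2 X1 A1; A2 → A1 X1 X3.

S ::= X1 X2 | X1 S | X1 A2 | X2 Y1; A2 ::= X3 X1 | A1 Y2; A1 ::= ( | id | ); X1 ::= id; X2 ::= ); X3 ::= (; Y1 ::= X1 A1; Y2 ::= X1 X3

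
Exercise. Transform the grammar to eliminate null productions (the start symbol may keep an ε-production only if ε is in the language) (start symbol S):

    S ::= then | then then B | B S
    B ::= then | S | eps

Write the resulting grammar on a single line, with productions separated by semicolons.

Nullable set = {B}.
ε ∉ L(G), so no ε-production is kept.
Expand every rule over subsets of its nullable positions: S → then then B gives then then B | then then.

S ::= then | then then B | then then | B S; B ::= then | S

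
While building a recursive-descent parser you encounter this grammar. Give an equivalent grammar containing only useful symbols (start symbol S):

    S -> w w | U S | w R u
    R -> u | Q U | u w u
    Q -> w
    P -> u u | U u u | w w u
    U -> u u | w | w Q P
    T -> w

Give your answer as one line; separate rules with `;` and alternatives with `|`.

Generating nonterminals: {P, Q, R, S, T, U}.
Reachable from S after that: {P, Q, R, S, U}.
Removed useless symbols: {T} and every production mentioning them.

S -> w w | U S | w R u; R -> u | Q U | u w u; Q -> w; P -> u u | U u u | w w u; U -> u u | w | w Q P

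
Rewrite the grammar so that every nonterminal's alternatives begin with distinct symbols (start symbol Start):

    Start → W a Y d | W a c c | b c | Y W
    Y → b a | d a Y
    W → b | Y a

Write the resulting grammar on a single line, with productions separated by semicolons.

Start has alternatives sharing prefix 'W a': factor to Start → W a Start1 with Start1 → Y d | c c.

Start → b c | Y W | W a Start1; Y → b a | d a Y; W → b | Y a; Start1 → Y d | c c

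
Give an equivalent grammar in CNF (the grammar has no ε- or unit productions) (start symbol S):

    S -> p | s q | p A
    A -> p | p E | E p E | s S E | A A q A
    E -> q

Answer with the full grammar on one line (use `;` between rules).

S -> p | X1 X2 | X3 A; A -> p | X3 E | E Y1 | X1 Y2 | A Y3; E -> q; X1 -> s; X2 -> q; X3 -> p; Y1 -> X3 E; Y2 -> S E; Y3 -> A Y4; Y4 -> X2 A

Introduce a nonterminal for each terminal appearing in a rule of length ≥ 2: X1 → s, X2 → q, X3 → p.
Binarize each right-hand side of length ≥ 3 by chaining fresh nonterminals (Y1, Y2, …): affected rules were A → E X3 E; A → X1 S E; A → A A X2 A.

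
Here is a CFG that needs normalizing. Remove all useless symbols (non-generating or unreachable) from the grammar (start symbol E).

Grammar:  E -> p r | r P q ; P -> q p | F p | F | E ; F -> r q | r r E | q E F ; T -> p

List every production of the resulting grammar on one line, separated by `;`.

E -> p r | r P q; P -> q p | F p | F | E; F -> r q | r r E | q E F

Generating nonterminals: {E, F, P, T}.
Reachable from E after that: {E, F, P}.
Removed useless symbols: {T} and every production mentioning them.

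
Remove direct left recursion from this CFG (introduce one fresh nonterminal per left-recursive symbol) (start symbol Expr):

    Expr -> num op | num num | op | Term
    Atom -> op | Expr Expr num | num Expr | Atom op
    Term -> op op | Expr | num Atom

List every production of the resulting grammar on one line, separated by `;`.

Left recursion appears on Atom.
For Atom: α = {op}, β = {op, Expr Expr num, num Expr}. Rewrite as Atom → β Atom1 and Atom1 → α Atom1 | ε.

Expr -> num op | num num | op | Term; Atom -> op Atom1 | Expr Expr num Atom1 | num Expr Atom1; Term -> op op | Expr | num Atom; Atom1 -> op Atom1 | ε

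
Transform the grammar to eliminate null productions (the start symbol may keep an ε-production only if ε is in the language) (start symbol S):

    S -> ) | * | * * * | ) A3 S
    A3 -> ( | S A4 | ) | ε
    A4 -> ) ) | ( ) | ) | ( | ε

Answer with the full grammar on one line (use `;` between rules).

S -> ) | * | * * * | ) A3 S | ) S; A3 -> ( | S A4 | S | ); A4 -> ) ) | ( ) | ) | (

Nullable nonterminals: {A3, A4}.
ε ∉ L(G), so no ε-production is kept.
Add the nullable-subset variants: S → ) A3 S gives ) A3 S | ) S. A3 → S A4 gives S A4 | S.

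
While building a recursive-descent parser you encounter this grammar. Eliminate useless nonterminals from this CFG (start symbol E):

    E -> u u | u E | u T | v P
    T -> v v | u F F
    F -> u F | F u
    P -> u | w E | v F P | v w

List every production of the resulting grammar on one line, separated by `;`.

E -> u u | u E | u T | v P; T -> v v; P -> u | w E | v w

Generating nonterminals: {E, P, T}.
Reachable from E after that: {E, P, T}.
Removed useless symbols: {F} and every production mentioning them.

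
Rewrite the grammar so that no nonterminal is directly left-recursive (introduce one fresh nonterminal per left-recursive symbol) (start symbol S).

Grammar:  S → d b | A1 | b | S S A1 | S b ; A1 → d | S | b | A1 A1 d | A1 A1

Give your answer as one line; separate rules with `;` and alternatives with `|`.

S → d b S' | A1 S' | b S'; A1 → d A1' | S A1' | b A1'; S' → S A1 S' | b S' | ε; A1' → A1 d A1' | A1 A1' | ε

Directly left-recursive nonterminals: S, A1.
For S: α = {S A1, b}, β = {d b, A1, b}. Rewrite as S → β S' and S' → α S' | ε.
For A1: α = {A1 d, A1}, β = {d, S, b}. Rewrite as A1 → β A1' and A1' → α A1' | ε.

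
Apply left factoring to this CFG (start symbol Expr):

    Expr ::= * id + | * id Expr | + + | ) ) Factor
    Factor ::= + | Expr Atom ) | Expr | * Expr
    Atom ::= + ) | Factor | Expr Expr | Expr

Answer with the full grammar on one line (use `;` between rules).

Expr ::= + + | ) ) Factor | * id Expr1; Factor ::= + | * Expr | Expr Factor1; Atom ::= + ) | Factor | Expr Atom1; Expr1 ::= + | Expr; Factor1 ::= Atom ) | epsilon; Atom1 ::= Expr | epsilon

Expr has alternatives sharing prefix '* id': factor to Expr → * id Expr1 with Expr1 → + | Expr.
Factor has alternatives sharing prefix 'Expr': factor to Factor → Expr Factor1 with Factor1 → Atom ) | ε.
Atom has alternatives sharing prefix 'Expr': factor to Atom → Expr Atom1 with Atom1 → Expr | ε.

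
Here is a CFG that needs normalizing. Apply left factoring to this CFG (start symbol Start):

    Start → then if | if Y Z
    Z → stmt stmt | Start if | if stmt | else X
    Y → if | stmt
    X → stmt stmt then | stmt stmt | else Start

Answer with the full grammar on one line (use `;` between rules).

Start → then if | if Y Z; Z → stmt stmt | Start if | if stmt | else X; Y → if | stmt; X → else Start | stmt stmt X1; X1 → then | epsilon

X has alternatives sharing prefix 'stmt stmt': factor to X → stmt stmt X1 with X1 → then | ε.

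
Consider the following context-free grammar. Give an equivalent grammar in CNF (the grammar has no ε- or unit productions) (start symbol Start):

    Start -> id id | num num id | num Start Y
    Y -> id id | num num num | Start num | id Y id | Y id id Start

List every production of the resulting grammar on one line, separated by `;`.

Introduce a nonterminal for each terminal appearing in a rule of length ≥ 2: X1 → id, X2 → num.
Binarize each right-hand side of length ≥ 3 by chaining fresh nonterminals (Y1, Y2, …): affected rules were Start → X2 X2 X1; Start → X2 Start Y; Y → X2 X2 X2; Y → X1 Y X1.

Start -> X1 X1 | X2 Y1 | X2 Y2; Y -> X1 X1 | X2 Y3 | Start X2 | X1 Y4 | Y Y5; X1 -> id; X2 -> num; Y1 -> X2 X1; Y2 -> Start Y; Y3 -> X2 X2; Y4 -> Y X1; Y5 -> X1 Y6; Y6 -> X1 Start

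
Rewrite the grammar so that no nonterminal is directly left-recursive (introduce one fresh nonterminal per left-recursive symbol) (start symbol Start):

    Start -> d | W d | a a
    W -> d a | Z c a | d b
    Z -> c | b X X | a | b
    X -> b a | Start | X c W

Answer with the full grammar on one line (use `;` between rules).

Left recursion appears on X.
For X: α = {c W}, β = {b a, Start}. Rewrite as X → β X1 and X1 → α X1 | ε.

Start -> d | W d | a a; W -> d a | Z c a | d b; Z -> c | b X X | a | b; X -> b a X1 | Start X1; X1 -> c W X1 | ε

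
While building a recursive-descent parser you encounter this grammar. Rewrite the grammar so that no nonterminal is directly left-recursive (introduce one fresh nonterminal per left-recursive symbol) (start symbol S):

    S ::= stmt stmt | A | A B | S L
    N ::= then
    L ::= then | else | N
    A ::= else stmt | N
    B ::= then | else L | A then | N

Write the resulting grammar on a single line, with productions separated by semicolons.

S is directly left-recursive.
For S: α = {L}, β = {stmt stmt, A, A B}. Rewrite as S → β S' and S' → α S' | ε.

S ::= stmt stmt S' | A S' | A B S'; N ::= then; L ::= then | else | N; A ::= else stmt | N; B ::= then | else L | A then | N; S' ::= L S' | ε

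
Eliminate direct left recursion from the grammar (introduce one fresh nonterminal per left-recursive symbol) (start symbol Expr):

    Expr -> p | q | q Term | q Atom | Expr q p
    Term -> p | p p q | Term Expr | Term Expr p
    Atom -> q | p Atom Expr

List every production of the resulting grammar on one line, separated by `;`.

Left recursion appears on Expr, Term.
For Expr: α = {q p}, β = {p, q, q Term, q Atom}. Rewrite as Expr → β Expr1 and Expr1 → α Expr1 | ε.
For Term: α = {Expr, Expr p}, β = {p, p p q}. Rewrite as Term → β Term1 and Term1 → α Term1 | ε.

Expr -> p Expr1 | q Expr1 | q Term Expr1 | q Atom Expr1; Term -> p Term1 | p p q Term1; Atom -> q | p Atom Expr; Expr1 -> q p Expr1 | epsilon; Term1 -> Expr Term1 | Expr p Term1 | epsilon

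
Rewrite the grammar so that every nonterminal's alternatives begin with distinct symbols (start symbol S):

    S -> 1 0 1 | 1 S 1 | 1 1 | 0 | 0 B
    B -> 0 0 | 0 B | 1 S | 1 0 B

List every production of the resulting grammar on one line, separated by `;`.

S has alternatives sharing prefix '1': factor to S → 1 S' with S' → 0 1 | S 1 | 1.
S has alternatives sharing prefix '0': factor to S → 0 S'' with S'' → ε | B.
B has alternatives sharing prefix '0': factor to B → 0 B' with B' → 0 | B.
B has alternatives sharing prefix '1': factor to B → 1 B'' with B'' → S | 0 B.

S -> 1 S' | 0 S''; B -> 0 B' | 1 B''; S' -> 0 1 | S 1 | 1; S'' -> eps | B; B' -> 0 | B; B'' -> S | 0 B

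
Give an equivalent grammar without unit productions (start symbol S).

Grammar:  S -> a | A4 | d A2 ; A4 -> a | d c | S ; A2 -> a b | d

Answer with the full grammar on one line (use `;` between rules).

S -> a | d c | d A2; A4 -> a | d c | d A2; A2 -> a b | d

Unit pairs: A4 ⇒* {S}; S ⇒* {A4}.
For each unit pair (A, B), copy every non-unit production of B to A, then drop all unit productions.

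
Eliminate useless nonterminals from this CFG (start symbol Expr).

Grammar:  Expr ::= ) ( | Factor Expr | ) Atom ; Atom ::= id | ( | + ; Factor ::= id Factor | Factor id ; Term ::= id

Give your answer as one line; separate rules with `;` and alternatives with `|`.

Expr ::= ) ( | ) Atom; Atom ::= id | ( | +

Generating nonterminals: {Atom, Expr, Term}.
Reachable from Expr after that: {Atom, Expr}.
Removed useless symbols: {Factor, Term} and every production mentioning them.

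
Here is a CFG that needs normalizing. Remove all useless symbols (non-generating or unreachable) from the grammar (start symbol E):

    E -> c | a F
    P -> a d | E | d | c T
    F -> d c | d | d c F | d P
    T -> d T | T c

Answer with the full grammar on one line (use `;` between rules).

E -> c | a F; P -> a d | E | d; F -> d c | d | d c F | d P

Generating nonterminals: {E, F, P}.
Reachable from E after that: {E, F, P}.
Removed useless symbols: {T} and every production mentioning them.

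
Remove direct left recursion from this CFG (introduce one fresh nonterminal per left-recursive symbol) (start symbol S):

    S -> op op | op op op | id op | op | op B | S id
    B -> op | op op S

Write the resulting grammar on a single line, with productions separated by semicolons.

S -> op op S' | op op op S' | id op S' | op S' | op B S'; B -> op | op op S; S' -> id S' | ε

Left recursion appears on S.
For S: α = {id}, β = {op op, op op op, id op, op, op B}. Rewrite as S → β S' and S' → α S' | ε.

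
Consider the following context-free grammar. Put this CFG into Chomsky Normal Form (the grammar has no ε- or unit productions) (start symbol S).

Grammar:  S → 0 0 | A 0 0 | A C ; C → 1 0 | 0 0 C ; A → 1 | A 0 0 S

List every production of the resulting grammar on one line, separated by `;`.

Introduce a nonterminal for each terminal appearing in a rule of length ≥ 2: X1 → 0, X2 → 1.
Binarize each right-hand side of length ≥ 3 by chaining fresh nonterminals (Y1, Y2, …): affected rules were S → A X1 X1; C → X1 X1 C; A → A X1 X1 S.

S → X1 X1 | A Y1 | A C; C → X2 X1 | X1 Y2; A → 1 | A Y3; X1 → 0; X2 → 1; Y1 → X1 X1; Y2 → X1 C; Y3 → X1 Y4; Y4 → X1 S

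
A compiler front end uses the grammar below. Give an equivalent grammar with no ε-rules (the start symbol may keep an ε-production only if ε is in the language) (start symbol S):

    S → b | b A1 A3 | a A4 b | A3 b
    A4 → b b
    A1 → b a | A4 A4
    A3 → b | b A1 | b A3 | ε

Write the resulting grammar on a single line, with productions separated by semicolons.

S → b | b A1 A3 | b A1 | a A4 b | A3 b; A4 → b b; A1 → b a | A4 A4; A3 → b | b A1 | b A3

Nullable nonterminals: {A3}.
ε ∉ L(G), so no ε-production is kept.
Expand every rule over subsets of its nullable positions: S → b A1 A3 gives b A1 A3 | b A1.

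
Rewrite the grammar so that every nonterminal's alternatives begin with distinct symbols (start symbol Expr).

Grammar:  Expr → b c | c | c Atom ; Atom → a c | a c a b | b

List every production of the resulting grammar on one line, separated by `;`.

Expr has alternatives sharing prefix 'c': factor to Expr → c Expr1 with Expr1 → ε | Atom.
Atom has alternatives sharing prefix 'a c': factor to Atom → a c Atom1 with Atom1 → ε | a b.

Expr → b c | c Expr1; Atom → b | a c Atom1; Expr1 → ε | Atom; Atom1 → ε | a b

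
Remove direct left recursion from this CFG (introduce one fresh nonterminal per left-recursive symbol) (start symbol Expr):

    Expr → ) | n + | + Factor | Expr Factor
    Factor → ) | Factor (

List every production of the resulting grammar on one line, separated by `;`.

Expr → ) Expr1 | n + Expr1 | + Factor Expr1; Factor → ) Factor1; Expr1 → Factor Expr1 | ε; Factor1 → ( Factor1 | ε

Directly left-recursive nonterminals: Expr, Factor.
For Expr: α = {Factor}, β = {), n +, + Factor}. Rewrite as Expr → β Expr1 and Expr1 → α Expr1 | ε.
For Factor: α = {(}, β = {)}. Rewrite as Factor → β Factor1 and Factor1 → α Factor1 | ε.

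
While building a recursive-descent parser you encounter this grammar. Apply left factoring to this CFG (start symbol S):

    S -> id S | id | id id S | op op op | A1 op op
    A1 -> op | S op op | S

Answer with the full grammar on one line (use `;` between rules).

S -> op op op | A1 op op | id S'; A1 -> op | S A1'; S' -> S | ε | id S; A1' -> op op | ε

S has alternatives sharing prefix 'id': factor to S → id S' with S' → S | ε | id S.
A1 has alternatives sharing prefix 'S': factor to A1 → S A1' with A1' → op op | ε.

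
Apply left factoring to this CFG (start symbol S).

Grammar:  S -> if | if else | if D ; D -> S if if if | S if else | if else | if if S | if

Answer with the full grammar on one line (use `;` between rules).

S has alternatives sharing prefix 'if': factor to S → if S' with S' → ε | else | D.
D has alternatives sharing prefix 'if': factor to D → if D' with D' → else | if S | ε.
D has alternatives sharing prefix 'S if': factor to D → S if D'' with D'' → if if | else.

S -> if S'; D -> if D' | S if D''; S' -> eps | else | D; D' -> else | if S | eps; D'' -> if if | else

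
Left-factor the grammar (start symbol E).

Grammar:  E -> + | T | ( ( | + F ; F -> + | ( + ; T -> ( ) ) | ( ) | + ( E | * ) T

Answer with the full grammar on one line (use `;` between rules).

E -> T | ( ( | + E'; F -> + | ( +; T -> + ( E | * ) T | ( ) T'; E' -> eps | F; T' -> ) | eps

E has alternatives sharing prefix '+': factor to E → + E' with E' → ε | F.
T has alternatives sharing prefix '( )': factor to T → ( ) T' with T' → ) | ε.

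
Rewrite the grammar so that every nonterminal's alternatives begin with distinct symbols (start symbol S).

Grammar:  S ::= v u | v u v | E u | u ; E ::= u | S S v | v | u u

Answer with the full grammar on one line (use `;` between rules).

S has alternatives sharing prefix 'v u': factor to S → v u S' with S' → ε | v.
E has alternatives sharing prefix 'u': factor to E → u E' with E' → ε | u.

S ::= E u | u | v u S'; E ::= S S v | v | u E'; S' ::= ε | v; E' ::= ε | u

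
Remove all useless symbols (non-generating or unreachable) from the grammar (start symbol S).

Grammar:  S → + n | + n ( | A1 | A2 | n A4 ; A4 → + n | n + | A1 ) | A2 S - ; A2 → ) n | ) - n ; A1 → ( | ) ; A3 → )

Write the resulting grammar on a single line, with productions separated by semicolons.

Generating nonterminals: {A1, A2, A3, A4, S}.
Reachable from S after that: {A1, A2, A4, S}.
Removed useless symbols: {A3} and every production mentioning them.

S → + n | + n ( | A1 | A2 | n A4; A4 → + n | n + | A1 ) | A2 S -; A2 → ) n | ) - n; A1 → ( | )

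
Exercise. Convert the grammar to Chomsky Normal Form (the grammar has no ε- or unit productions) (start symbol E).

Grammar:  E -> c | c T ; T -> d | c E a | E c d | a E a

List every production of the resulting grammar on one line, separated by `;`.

Introduce a nonterminal for each terminal appearing in a rule of length ≥ 2: X1 → c, X2 → a, X3 → d.
Binarize each right-hand side of length ≥ 3 by chaining fresh nonterminals (Y1, Y2, …): affected rules were T → X1 E X2; T → E X1 X3; T → X2 E X2.

E -> c | X1 T; T -> d | X1 Y1 | E Y2 | X2 Y3; X1 -> c; X2 -> a; X3 -> d; Y1 -> E X2; Y2 -> X1 X3; Y3 -> E X2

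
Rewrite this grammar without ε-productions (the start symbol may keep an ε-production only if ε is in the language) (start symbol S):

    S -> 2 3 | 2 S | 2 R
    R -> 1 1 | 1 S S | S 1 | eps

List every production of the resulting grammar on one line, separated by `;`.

S -> 2 3 | 2 S | 2 R | 2; R -> 1 1 | 1 S S | S 1

Nullable nonterminals: {R}.
ε ∉ L(G), so no ε-production is kept.
Add the nullable-subset variants: S → 2 R gives 2 R | 2.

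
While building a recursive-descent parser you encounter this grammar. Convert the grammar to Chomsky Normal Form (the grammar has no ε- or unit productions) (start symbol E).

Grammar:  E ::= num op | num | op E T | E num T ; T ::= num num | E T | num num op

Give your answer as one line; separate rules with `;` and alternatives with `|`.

E ::= X1 X2 | num | X2 Y1 | E Y2; T ::= X1 X1 | E T | X1 Y3; X1 ::= num; X2 ::= op; Y1 ::= E T; Y2 ::= X1 T; Y3 ::= X1 X2

Introduce a nonterminal for each terminal appearing in a rule of length ≥ 2: X1 → num, X2 → op.
Binarize each right-hand side of length ≥ 3 by chaining fresh nonterminals (Y1, Y2, …): affected rules were E → X2 E T; E → E X1 T; T → X1 X1 X2.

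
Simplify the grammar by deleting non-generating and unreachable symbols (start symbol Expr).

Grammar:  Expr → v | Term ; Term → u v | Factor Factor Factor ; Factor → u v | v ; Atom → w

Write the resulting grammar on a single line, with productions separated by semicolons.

Generating nonterminals: {Atom, Expr, Factor, Term}.
Reachable from Expr after that: {Expr, Factor, Term}.
Removed useless symbols: {Atom} and every production mentioning them.

Expr → v | Term; Term → u v | Factor Factor Factor; Factor → u v | v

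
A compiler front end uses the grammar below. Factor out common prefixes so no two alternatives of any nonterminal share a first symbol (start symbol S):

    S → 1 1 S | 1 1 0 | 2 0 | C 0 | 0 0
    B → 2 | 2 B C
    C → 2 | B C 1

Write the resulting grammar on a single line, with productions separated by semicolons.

S has alternatives sharing prefix '1 1': factor to S → 1 1 S' with S' → S | 0.
B has alternatives sharing prefix '2': factor to B → 2 B' with B' → ε | B C.

S → 2 0 | C 0 | 0 0 | 1 1 S'; B → 2 B'; C → 2 | B C 1; S' → S | 0; B' → ε | B C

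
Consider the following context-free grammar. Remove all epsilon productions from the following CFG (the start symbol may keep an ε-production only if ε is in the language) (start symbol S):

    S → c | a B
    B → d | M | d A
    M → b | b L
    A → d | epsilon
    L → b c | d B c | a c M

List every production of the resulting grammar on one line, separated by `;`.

Nullable set = {A}.
ε ∉ L(G), so no ε-production is kept.

S → c | a B; B → d | M | d A; M → b | b L; A → d; L → b c | d B c | a c M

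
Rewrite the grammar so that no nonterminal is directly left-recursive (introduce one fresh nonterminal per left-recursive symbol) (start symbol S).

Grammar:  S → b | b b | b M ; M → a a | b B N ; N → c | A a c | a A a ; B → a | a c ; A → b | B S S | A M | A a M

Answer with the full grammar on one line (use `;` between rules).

S → b | b b | b M; M → a a | b B N; N → c | A a c | a A a; B → a | a c; A → b A' | B S S A'; A' → M A' | a M A' | ε

Left recursion appears on A.
For A: α = {M, a M}, β = {b, B S S}. Rewrite as A → β A' and A' → α A' | ε.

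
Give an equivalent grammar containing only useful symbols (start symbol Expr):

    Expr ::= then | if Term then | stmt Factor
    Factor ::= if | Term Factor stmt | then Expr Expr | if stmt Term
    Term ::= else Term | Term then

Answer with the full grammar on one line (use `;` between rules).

Expr ::= then | stmt Factor; Factor ::= if | then Expr Expr

Generating nonterminals: {Expr, Factor}.
Reachable from Expr after that: {Expr, Factor}.
Removed useless symbols: {Term} and every production mentioning them.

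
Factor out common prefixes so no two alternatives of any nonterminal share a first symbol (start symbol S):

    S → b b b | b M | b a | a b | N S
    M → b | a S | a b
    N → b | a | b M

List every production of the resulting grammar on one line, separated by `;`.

S has alternatives sharing prefix 'b': factor to S → b S' with S' → b b | M | a.
M has alternatives sharing prefix 'a': factor to M → a M' with M' → S | b.
N has alternatives sharing prefix 'b': factor to N → b N' with N' → ε | M.

S → a b | N S | b S'; M → b | a M'; N → a | b N'; S' → b b | M | a; M' → S | b; N' → epsilon | M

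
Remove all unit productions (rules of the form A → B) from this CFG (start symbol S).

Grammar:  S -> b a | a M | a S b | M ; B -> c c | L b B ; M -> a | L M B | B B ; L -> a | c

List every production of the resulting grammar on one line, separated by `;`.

Unit pairs: S ⇒* {M}.
For each unit pair (A, B), copy every non-unit production of B to A, then drop all unit productions.

S -> b a | a M | a S b | a | L M B | B B; B -> c c | L b B; M -> a | L M B | B B; L -> a | c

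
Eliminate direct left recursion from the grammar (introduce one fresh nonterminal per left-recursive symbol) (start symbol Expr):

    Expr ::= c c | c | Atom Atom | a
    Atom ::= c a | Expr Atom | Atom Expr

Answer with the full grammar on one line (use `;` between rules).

Expr ::= c c | c | Atom Atom | a; Atom ::= c a Atom1 | Expr Atom Atom1; Atom1 ::= Expr Atom1 | eps

Left recursion appears on Atom.
For Atom: α = {Expr}, β = {c a, Expr Atom}. Rewrite as Atom → β Atom1 and Atom1 → α Atom1 | ε.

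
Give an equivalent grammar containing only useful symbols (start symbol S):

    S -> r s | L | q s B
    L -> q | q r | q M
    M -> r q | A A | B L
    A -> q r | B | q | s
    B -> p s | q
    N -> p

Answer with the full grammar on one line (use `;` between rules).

S -> r s | L | q s B; L -> q | q r | q M; M -> r q | A A | B L; A -> q r | B | q | s; B -> p s | q

Generating nonterminals: {A, B, L, M, N, S}.
Reachable from S after that: {A, B, L, M, S}.
Removed useless symbols: {N} and every production mentioning them.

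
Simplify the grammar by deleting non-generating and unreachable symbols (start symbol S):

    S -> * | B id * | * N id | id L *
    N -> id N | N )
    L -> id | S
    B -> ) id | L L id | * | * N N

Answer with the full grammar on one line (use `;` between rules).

S -> * | B id * | id L *; L -> id | S; B -> ) id | L L id | *

Generating nonterminals: {B, L, S}.
Reachable from S after that: {B, L, S}.
Removed useless symbols: {N} and every production mentioning them.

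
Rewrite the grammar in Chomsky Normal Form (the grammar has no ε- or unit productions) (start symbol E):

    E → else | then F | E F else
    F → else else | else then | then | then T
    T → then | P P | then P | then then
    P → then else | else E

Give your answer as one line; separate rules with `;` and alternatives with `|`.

Introduce a nonterminal for each terminal appearing in a rule of length ≥ 2: X1 → then, X2 → else.
Binarize each right-hand side of length ≥ 3 by chaining fresh nonterminals (Y1, Y2, …): affected rules were E → E F X2.

E → else | X1 F | E Y1; F → X2 X2 | X2 X1 | then | X1 T; T → then | P P | X1 P | X1 X1; P → X1 X2 | X2 E; X1 → then; X2 → else; Y1 → F X2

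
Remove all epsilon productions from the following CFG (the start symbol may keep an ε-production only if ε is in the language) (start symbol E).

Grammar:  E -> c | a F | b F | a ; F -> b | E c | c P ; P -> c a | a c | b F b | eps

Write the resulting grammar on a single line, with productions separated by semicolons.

Nullable set = {P}.
ε ∉ L(G), so no ε-production is kept.
Expand every rule over subsets of its nullable positions: F → c P gives c P | c.

E -> c | a F | b F | a; F -> b | E c | c P | c; P -> c a | a c | b F b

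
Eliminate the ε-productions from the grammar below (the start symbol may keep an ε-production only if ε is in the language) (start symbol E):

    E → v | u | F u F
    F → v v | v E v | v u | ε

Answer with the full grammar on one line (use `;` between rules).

E → v | u | F u F | F u | u F; F → v v | v E v | v u

Nullable nonterminals: {F}.
ε ∉ L(G), so no ε-production is kept.
Add the nullable-subset variants: E → F u F gives F u F | F u | u F.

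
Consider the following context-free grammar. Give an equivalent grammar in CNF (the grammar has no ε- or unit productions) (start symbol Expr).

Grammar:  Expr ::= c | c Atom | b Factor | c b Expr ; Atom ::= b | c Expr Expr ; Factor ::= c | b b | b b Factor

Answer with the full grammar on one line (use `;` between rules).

Expr ::= c | X1 Atom | X2 Factor | X1 Y1; Atom ::= b | X1 Y2; Factor ::= c | X2 X2 | X2 Y3; X1 ::= c; X2 ::= b; Y1 ::= X2 Expr; Y2 ::= Expr Expr; Y3 ::= X2 Factor

Introduce a nonterminal for each terminal appearing in a rule of length ≥ 2: X1 → c, X2 → b.
Binarize each right-hand side of length ≥ 3 by chaining fresh nonterminals (Y1, Y2, …): affected rules were Expr → X1 X2 Expr; Atom → X1 Expr Expr; Factor → X2 X2 Factor.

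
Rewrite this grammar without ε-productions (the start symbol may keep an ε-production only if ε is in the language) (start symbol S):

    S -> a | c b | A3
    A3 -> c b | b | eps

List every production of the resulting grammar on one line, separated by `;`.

S -> a | c b | A3 | ε; A3 -> c b | b

Nullable set = {A3, S}.
ε ∈ L(G) since S is nullable, so keep S → ε.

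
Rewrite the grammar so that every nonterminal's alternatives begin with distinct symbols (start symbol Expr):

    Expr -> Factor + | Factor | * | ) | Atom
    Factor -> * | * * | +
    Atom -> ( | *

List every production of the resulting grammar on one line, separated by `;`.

Expr -> * | ) | Atom | Factor Expr1; Factor -> + | * Factor1; Atom -> ( | *; Expr1 -> + | ε; Factor1 -> ε | *

Expr has alternatives sharing prefix 'Factor': factor to Expr → Factor Expr1 with Expr1 → + | ε.
Factor has alternatives sharing prefix '*': factor to Factor → * Factor1 with Factor1 → ε | *.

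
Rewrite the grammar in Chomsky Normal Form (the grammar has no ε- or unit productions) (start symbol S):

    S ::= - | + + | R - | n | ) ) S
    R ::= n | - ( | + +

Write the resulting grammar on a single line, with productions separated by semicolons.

S ::= - | X1 X1 | R X2 | n | X3 Y1; R ::= n | X2 X4 | X1 X1; X1 ::= +; X2 ::= -; X3 ::= ); X4 ::= (; Y1 ::= X3 S

Introduce a nonterminal for each terminal appearing in a rule of length ≥ 2: X1 → +, X2 → -, X3 → ), X4 → (.
Binarize each right-hand side of length ≥ 3 by chaining fresh nonterminals (Y1, Y2, …): affected rules were S → X3 X3 S.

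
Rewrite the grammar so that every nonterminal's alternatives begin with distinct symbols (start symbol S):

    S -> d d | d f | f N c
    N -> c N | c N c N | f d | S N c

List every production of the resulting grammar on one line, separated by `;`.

S -> f N c | d S'; N -> f d | S N c | c N N'; S' -> d | f; N' -> ε | c N

S has alternatives sharing prefix 'd': factor to S → d S' with S' → d | f.
N has alternatives sharing prefix 'c N': factor to N → c N N' with N' → ε | c N.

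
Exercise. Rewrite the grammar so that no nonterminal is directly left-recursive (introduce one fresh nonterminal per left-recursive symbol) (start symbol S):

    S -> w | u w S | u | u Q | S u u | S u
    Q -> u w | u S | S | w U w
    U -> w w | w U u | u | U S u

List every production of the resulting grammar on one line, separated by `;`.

Directly left-recursive nonterminals: S, U.
For S: α = {u u, u}, β = {w, u w S, u, u Q}. Rewrite as S → β S' and S' → α S' | ε.
For U: α = {S u}, β = {w w, w U u, u}. Rewrite as U → β U' and U' → α U' | ε.

S -> w S' | u w S S' | u S' | u Q S'; Q -> u w | u S | S | w U w; U -> w w U' | w U u U' | u U'; S' -> u u S' | u S' | ε; U' -> S u U' | ε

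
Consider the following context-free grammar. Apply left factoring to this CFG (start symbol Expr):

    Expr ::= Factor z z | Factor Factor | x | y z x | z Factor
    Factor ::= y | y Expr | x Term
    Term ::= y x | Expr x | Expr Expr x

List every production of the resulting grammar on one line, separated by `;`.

Expr has alternatives sharing prefix 'Factor': factor to Expr → Factor Expr1 with Expr1 → z z | Factor.
Factor has alternatives sharing prefix 'y': factor to Factor → y Factor1 with Factor1 → ε | Expr.
Term has alternatives sharing prefix 'Expr': factor to Term → Expr Term1 with Term1 → x | Expr x.

Expr ::= x | y z x | z Factor | Factor Expr1; Factor ::= x Term | y Factor1; Term ::= y x | Expr Term1; Expr1 ::= z z | Factor; Factor1 ::= ε | Expr; Term1 ::= x | Expr x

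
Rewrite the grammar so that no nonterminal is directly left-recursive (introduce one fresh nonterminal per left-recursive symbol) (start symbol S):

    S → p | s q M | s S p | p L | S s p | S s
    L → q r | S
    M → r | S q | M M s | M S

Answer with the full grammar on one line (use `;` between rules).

S → p S' | s q M S' | s S p S' | p L S'; L → q r | S; M → r M' | S q M'; S' → s p S' | s S' | ε; M' → M s M' | S M' | ε

Left recursion appears on S, M.
For S: α = {s p, s}, β = {p, s q M, s S p, p L}. Rewrite as S → β S' and S' → α S' | ε.
For M: α = {M s, S}, β = {r, S q}. Rewrite as M → β M' and M' → α M' | ε.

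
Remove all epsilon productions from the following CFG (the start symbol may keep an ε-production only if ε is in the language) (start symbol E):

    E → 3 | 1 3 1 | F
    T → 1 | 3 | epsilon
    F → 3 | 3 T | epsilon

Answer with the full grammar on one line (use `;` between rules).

E → 3 | 1 3 1 | F | epsilon; T → 1 | 3; F → 3 | 3 T

The nullable symbols are {E, F, T}.
ε ∈ L(G) since E is nullable, so keep E → ε.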